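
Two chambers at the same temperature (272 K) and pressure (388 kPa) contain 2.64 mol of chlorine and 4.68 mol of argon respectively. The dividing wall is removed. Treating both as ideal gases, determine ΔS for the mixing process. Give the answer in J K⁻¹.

Mole fractions: x_A = 2.64/7.32 = 0.361, x_B = 0.639.
ΔS_mix = −R(n_A ln x_A + n_B ln x_B) = −8.314 × (2.64 ln 0.361 + 4.68 ln 0.639) = 39.8 J/K.

ΔS_mix = 39.8 J/K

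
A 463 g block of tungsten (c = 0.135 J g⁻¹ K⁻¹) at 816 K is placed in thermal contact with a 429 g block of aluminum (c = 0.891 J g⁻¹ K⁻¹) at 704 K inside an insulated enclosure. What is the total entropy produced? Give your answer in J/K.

Energy balance: T_f = (m₁c₁T₁ + m₂c₂T₂)/(m₁c₁ + m₂c₂) = 719.74 K.
ΔS₁ = m₁c₁ ln(T_f/T₁) = 62.505 × ln(719.74/816) = -7.846 J/K.
ΔS₂ = m₂c₂ ln(T_f/T₂) = 382.239 × ln(719.74/704) = 8.452 J/K.
ΔS_total = -7.846 + 8.452 = 0.606 J/K.

ΔS_total = 0.606 J/K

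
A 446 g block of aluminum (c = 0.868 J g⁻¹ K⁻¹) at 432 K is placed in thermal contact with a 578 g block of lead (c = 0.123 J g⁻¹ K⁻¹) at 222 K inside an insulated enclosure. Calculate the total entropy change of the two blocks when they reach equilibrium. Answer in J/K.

ΔS_total = 11.4 J/K

Energy balance: T_f = (m₁c₁T₁ + m₂c₂T₂)/(m₁c₁ + m₂c₂) = 399.42 K.
ΔS₁ = m₁c₁ ln(T_f/T₁) = 387.128 × ln(399.42/432) = -30.36 J/K.
ΔS₂ = m₂c₂ ln(T_f/T₂) = 71.094 × ln(399.42/222) = 41.76 J/K.
ΔS_total = -30.36 + 41.76 = 11.4 J/K.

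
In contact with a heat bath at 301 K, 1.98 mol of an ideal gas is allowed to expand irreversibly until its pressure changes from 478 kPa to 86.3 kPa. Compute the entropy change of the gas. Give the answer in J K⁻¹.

ΔS_gas = 28.2 J/K

Entropy is a state function, so ΔS_gas depends only on the end states.
For an isothermal ideal gas ΔS_gas = nR ln(P₁/P₂) = 1.98 × 8.314 × ln(478/86.3) = 28.2 J/K.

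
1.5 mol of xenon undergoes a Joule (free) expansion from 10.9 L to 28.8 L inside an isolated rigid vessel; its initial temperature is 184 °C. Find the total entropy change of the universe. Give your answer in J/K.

No heat is exchanged and no work is done, so the ideal-gas temperature stays constant.
Entropy is a state function; using a reversible isothermal path, ΔS_gas = nR ln(V₂/V₁) = 1.5 × 8.314 × ln(28.8/10.9) = 12.1 J/K.
The insulated surroundings exchange no heat, so ΔS_surr = 0 and ΔS_universe = ΔS_gas.

ΔS_universe = 12.1 J/K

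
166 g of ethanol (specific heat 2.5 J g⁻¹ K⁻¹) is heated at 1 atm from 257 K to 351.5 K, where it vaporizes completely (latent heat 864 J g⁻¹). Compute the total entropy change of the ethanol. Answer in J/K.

Warming step: ΔS₁ = m c ln(T_tr/T_i) = 166 × 2.5 × ln(351.5/257) = 130 J/K.
Phase change: ΔS₂ = +mL/T_tr = 166 × 864 / 351.5 = 408 J/K.
ΔS_total = (130) + (408) = 538 J/K.

ΔS = 538 J/K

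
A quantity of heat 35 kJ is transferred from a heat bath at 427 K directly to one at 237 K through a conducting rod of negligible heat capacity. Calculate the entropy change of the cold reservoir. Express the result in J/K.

The cold reservoir gains heat Q, so ΔS_cold = +Q/T_C = 35000/237 = 148 J/K.

ΔS_cold = 148 J/K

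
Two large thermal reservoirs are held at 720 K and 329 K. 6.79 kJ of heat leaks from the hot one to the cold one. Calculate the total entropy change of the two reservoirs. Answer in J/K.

ΔS_total = 11.2 J/K

ΔS_hot = −Q/T_H = −6790/720 = -9.431 J/K and ΔS_cold = +Q/T_C = 6790/329 = 20.64 J/K.
ΔS_total = -9.431 + 20.64 = 11.2 J/K, positive as the second law requires.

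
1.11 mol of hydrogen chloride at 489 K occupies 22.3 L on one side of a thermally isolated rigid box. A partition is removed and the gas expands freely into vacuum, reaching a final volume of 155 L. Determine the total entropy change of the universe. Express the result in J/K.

ΔS_universe = 17.9 J/K

No heat is exchanged and no work is done, so the ideal-gas temperature stays constant.
Entropy is a state function; using a reversible isothermal path, ΔS_gas = nR ln(V₂/V₁) = 1.11 × 8.314 × ln(155/22.3) = 17.9 J/K.
The insulated surroundings exchange no heat, so ΔS_surr = 0 and ΔS_universe = ΔS_gas.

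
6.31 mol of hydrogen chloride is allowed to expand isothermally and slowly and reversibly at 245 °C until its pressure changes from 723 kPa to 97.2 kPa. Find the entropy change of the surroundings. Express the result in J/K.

ΔS_surr = -105 J/K

For an isothermal ideal gas ΔS_gas = nR ln(P₁/P₂) = 6.31 × 8.314 × ln(723/97.2) = 105 J/K.
The process is reversible, so ΔS_surr = −ΔS_gas = -105 J/K and ΔS_universe = 0.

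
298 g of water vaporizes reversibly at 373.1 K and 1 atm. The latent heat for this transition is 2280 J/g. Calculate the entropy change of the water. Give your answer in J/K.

Heat absorbed by the substance: Q = mL = 298 × 2280 = 679440 J.
At constant T, ΔS = Q_rev/T = 679440 / 373.1 = 1820 J/K.

ΔS = 1820 J/K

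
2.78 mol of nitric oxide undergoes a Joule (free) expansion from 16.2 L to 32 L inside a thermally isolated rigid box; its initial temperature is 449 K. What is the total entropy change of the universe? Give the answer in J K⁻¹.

ΔS_universe = 15.7 J/K

No heat is exchanged and no work is done, so the ideal-gas temperature stays constant.
Entropy is a state function; using a reversible isothermal path, ΔS_gas = nR ln(V₂/V₁) = 2.78 × 8.314 × ln(32/16.2) = 15.7 J/K.
The insulated surroundings exchange no heat, so ΔS_surr = 0 and ΔS_universe = ΔS_gas.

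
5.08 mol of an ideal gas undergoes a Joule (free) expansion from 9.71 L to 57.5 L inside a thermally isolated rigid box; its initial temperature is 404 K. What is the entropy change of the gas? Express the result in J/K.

ΔS_gas = 75.1 J/K

No heat is exchanged and no work is done, so the ideal-gas temperature stays constant.
Entropy is a state function; using a reversible isothermal path, ΔS_gas = nR ln(V₂/V₁) = 5.08 × 8.314 × ln(57.5/9.71) = 75.1 J/K.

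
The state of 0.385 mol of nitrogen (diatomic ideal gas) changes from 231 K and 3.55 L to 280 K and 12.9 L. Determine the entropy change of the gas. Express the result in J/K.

ΔS = 5.67 J/K

Entropy is a state function: ΔS = nC_V ln(T₂/T₁) + nR ln(V₂/V₁), with C_V = 5R/2 = 20.79 J mol⁻¹ K⁻¹ for a diatomic ideal gas.
ΔS = 0.385 × [20.79 × ln(280/231) + 8.314 × ln(12.9/3.55)] = 5.67 J/K.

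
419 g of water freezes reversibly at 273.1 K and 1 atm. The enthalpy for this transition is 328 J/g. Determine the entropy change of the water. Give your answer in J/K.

Heat released by the substance: Q = −mL = −419 × 328 = −137432 J.
At constant T, ΔS = Q_rev/T = −137432 / 273.1 = -503 J/K.

ΔS = -503 J/K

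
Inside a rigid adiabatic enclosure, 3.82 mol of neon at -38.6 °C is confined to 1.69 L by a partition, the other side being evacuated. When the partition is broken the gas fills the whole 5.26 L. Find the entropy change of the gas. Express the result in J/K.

ΔS_gas = 36.1 J/K

For an ideal gas in free expansion Q = 0 and W = 0, so T is unchanged.
Entropy is a state function; using a reversible isothermal path, ΔS_gas = nR ln(V₂/V₁) = 3.82 × 8.314 × ln(5.26/1.69) = 36.1 J/K.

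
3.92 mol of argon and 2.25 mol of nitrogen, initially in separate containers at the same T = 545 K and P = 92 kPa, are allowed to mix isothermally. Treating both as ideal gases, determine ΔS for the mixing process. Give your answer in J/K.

ΔS_mix = 33.7 J/K

Mole fractions: x_A = 3.92/6.17 = 0.635, x_B = 0.365.
ΔS_mix = −R(n_A ln x_A + n_B ln x_B) = −8.314 × (3.92 ln 0.635 + 2.25 ln 0.365) = 33.7 J/K.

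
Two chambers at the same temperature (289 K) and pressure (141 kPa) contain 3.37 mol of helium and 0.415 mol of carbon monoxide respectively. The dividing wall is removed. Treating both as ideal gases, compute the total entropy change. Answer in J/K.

Mole fractions: x_A = 3.37/3.79 = 0.89, x_B = 0.11.
ΔS_mix = −R(n_A ln x_A + n_B ln x_B) = −8.314 × (3.37 ln 0.89 + 0.415 ln 0.11) = 10.9 J/K.

ΔS_mix = 10.9 J/K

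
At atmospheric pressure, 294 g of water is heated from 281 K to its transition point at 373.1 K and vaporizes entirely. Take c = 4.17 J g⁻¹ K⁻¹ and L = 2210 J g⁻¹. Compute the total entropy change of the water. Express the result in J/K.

Warming step: ΔS₁ = m c ln(T_tr/T_i) = 294 × 4.17 × ln(373.1/281) = 347.6 J/K.
Phase change: ΔS₂ = +mL/T_tr = 294 × 2210 / 373.1 = 1741 J/K.
ΔS_total = (347.6) + (1741) = 2090 J/K.

ΔS = 2090 J/K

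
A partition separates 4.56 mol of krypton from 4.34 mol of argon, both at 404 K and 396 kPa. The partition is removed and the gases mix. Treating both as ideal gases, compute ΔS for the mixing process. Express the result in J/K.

ΔS_mix = 51.3 J/K

Mole fractions: x_A = 4.56/8.9 = 0.512, x_B = 0.488.
ΔS_mix = −R(n_A ln x_A + n_B ln x_B) = −8.314 × (4.56 ln 0.512 + 4.34 ln 0.488) = 51.3 J/K.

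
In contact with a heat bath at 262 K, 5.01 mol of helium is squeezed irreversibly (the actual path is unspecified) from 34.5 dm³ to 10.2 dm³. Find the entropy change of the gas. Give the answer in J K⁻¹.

ΔS_gas = -50.8 J/K

Entropy is a state function, so ΔS_gas depends only on the end states.
For an isothermal ideal gas ΔS_gas = nR ln(V₂/V₁) = 5.01 × 8.314 × ln(10.2/34.5) = -50.8 J/K.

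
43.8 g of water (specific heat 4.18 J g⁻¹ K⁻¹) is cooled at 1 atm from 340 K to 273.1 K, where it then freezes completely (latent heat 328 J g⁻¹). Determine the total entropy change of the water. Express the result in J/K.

ΔS = -92.7 J/K

Cooling step: ΔS₁ = m c ln(T_tr/T_i) = 43.8 × 4.18 × ln(273.1/340) = -40.12 J/K.
Phase change: ΔS₂ = −mL/T_tr = −43.8 × 328 / 273.1 = -52.6 J/K.
ΔS_total = (-40.12) + (-52.6) = -92.7 J/K.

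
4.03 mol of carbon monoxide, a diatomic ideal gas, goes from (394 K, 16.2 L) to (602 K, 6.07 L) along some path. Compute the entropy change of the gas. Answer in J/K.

ΔS = 2.62 J/K

Entropy is a state function: ΔS = nC_V ln(T₂/T₁) + nR ln(V₂/V₁), with C_V = 5R/2 = 20.79 J mol⁻¹ K⁻¹ for a diatomic ideal gas.
ΔS = 4.03 × [20.79 × ln(602/394) + 8.314 × ln(6.07/16.2)] = 2.62 J/K.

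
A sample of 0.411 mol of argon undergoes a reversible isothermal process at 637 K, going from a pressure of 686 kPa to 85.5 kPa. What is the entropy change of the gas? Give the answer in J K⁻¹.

For an isothermal ideal gas ΔS_gas = nR ln(P₁/P₂) = 0.411 × 8.314 × ln(686/85.5) = 7.12 J/K.

ΔS_gas = 7.12 J/K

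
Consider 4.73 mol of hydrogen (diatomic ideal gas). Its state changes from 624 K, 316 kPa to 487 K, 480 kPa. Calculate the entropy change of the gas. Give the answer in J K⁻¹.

ΔS = nC_p ln(T₂/T₁) − nR ln(P₂/P₁), with C_p = 7R/2 = 29.1 J mol⁻¹ K⁻¹ for a diatomic ideal gas.
ΔS = 4.73 × [29.1 × ln(487/624) − 8.314 × ln(480/316)] = -50.6 J/K.

ΔS = -50.6 J/K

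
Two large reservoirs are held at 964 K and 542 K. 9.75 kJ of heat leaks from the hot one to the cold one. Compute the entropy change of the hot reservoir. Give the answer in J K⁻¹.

ΔS_hot = -10.1 J/K

The hot reservoir loses heat Q, so ΔS_hot = −Q/T_H = −9750/964 = -10.1 J/K.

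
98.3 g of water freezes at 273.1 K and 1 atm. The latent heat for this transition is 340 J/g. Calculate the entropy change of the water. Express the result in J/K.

Heat released by the substance: Q = −mL = −98.3 × 340 = −33422 J.
At constant T, ΔS = Q_rev/T = −33422 / 273.1 = -122 J/K.

ΔS = -122 J/K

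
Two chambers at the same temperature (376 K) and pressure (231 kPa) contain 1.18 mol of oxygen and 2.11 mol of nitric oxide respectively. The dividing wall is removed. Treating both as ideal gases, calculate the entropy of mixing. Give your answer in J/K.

Mole fractions: x_A = 1.18/3.29 = 0.359, x_B = 0.641.
ΔS_mix = −R(n_A ln x_A + n_B ln x_B) = −8.314 × (1.18 ln 0.359 + 2.11 ln 0.641) = 17.9 J/K.

ΔS_mix = 17.9 J/K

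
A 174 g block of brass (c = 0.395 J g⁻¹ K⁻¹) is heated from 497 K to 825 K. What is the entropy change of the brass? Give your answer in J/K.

ΔS = 34.8 J/K

ΔS = ∫dQ_rev/T = m c ln(T₂/T₁) = 174 × 0.395 × ln(825/497) = 34.8 J/K.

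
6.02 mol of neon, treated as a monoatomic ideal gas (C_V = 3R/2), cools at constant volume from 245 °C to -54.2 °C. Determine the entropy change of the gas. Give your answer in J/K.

In kelvin: T₁ = 518.15 K, T₂ = 218.95 K. At constant volume, ΔS = nC_V ln(T₂/T₁) with C_V = 3R/2 = 12.47 J mol⁻¹ K⁻¹.
ΔS = 6.02 × 12.47 × ln(218.95/518.15) = -64.7 J/K.

ΔS = -64.7 J/K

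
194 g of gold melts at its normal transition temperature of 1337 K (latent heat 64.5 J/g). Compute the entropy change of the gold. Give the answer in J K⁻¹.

Heat absorbed by the substance: Q = mL = 194 × 64.5 = 12513 J.
At constant T, ΔS = Q_rev/T = 12513 / 1337 = 9.36 J/K.

ΔS = 9.36 J/K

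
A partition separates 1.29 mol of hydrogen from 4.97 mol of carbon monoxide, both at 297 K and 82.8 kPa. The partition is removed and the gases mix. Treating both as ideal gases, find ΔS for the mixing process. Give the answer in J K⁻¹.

ΔS_mix = 26.5 J/K

Mole fractions: x_A = 1.29/6.26 = 0.206, x_B = 0.794.
ΔS_mix = −R(n_A ln x_A + n_B ln x_B) = −8.314 × (1.29 ln 0.206 + 4.97 ln 0.794) = 26.5 J/K.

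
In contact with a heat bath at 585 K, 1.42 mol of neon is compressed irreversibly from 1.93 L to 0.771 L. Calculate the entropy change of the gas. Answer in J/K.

ΔS_gas = -10.8 J/K

Entropy is a state function, so ΔS_gas depends only on the end states.
For an isothermal ideal gas ΔS_gas = nR ln(V₂/V₁) = 1.42 × 8.314 × ln(0.771/1.93) = -10.8 J/K.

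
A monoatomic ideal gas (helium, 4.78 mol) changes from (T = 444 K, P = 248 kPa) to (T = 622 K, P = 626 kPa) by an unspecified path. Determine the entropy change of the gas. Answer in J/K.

ΔS = -3.3 J/K

ΔS = nC_p ln(T₂/T₁) − nR ln(P₂/P₁), with C_p = 5R/2 = 20.79 J mol⁻¹ K⁻¹ for a monoatomic ideal gas.
ΔS = 4.78 × [20.79 × ln(622/444) − 8.314 × ln(626/248)] = -3.3 J/K.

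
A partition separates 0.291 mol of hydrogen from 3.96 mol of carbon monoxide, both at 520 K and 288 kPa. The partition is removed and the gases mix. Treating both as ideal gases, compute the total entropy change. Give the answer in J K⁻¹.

Mole fractions: x_A = 0.291/4.25 = 0.0685, x_B = 0.932.
ΔS_mix = −R(n_A ln x_A + n_B ln x_B) = −8.314 × (0.291 ln 0.0685 + 3.96 ln 0.932) = 8.82 J/K.

ΔS_mix = 8.82 J/K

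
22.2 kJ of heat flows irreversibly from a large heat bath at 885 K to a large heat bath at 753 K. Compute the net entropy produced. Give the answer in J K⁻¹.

ΔS_total = 4.4 J/K

ΔS_hot = −Q/T_H = −22200/885 = -25.08 J/K and ΔS_cold = +Q/T_C = 22200/753 = 29.48 J/K.
ΔS_total = -25.08 + 29.48 = 4.4 J/K, positive as the second law requires.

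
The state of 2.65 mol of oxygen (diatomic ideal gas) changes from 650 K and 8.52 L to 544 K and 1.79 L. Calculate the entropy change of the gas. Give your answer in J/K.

ΔS = -44.2 J/K

Entropy is a state function: ΔS = nC_V ln(T₂/T₁) + nR ln(V₂/V₁), with C_V = 5R/2 = 20.79 J mol⁻¹ K⁻¹ for a diatomic ideal gas.
ΔS = 2.65 × [20.79 × ln(544/650) + 8.314 × ln(1.79/8.52)] = -44.2 J/K.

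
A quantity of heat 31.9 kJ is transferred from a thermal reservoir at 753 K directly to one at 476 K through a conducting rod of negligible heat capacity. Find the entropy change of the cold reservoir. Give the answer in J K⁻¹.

The cold reservoir gains heat Q, so ΔS_cold = +Q/T_C = 31900/476 = 67 J/K.

ΔS_cold = 67 J/K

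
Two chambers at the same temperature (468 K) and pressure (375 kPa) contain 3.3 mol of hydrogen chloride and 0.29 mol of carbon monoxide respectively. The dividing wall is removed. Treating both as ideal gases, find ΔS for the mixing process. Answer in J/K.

ΔS_mix = 8.38 J/K

Mole fractions: x_A = 3.3/3.59 = 0.919, x_B = 0.0808.
ΔS_mix = −R(n_A ln x_A + n_B ln x_B) = −8.314 × (3.3 ln 0.919 + 0.29 ln 0.0808) = 8.38 J/K.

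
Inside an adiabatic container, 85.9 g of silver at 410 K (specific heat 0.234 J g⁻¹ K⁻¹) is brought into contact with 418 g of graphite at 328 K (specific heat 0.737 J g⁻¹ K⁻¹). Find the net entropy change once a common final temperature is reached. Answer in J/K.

ΔS_total = 0.502 J/K

Energy balance: T_f = (m₁c₁T₁ + m₂c₂T₂)/(m₁c₁ + m₂c₂) = 333.02 K.
ΔS₁ = m₁c₁ ln(T_f/T₁) = 20.1006 × ln(333.02/410) = -4.18 J/K.
ΔS₂ = m₂c₂ ln(T_f/T₂) = 308.066 × ln(333.02/328) = 4.682 J/K.
ΔS_total = -4.18 + 4.682 = 0.502 J/K.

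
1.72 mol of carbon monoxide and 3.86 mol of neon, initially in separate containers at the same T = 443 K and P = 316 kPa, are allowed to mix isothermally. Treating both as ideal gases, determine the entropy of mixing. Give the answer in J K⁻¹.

ΔS_mix = 28.7 J/K

Mole fractions: x_A = 1.72/5.58 = 0.308, x_B = 0.692.
ΔS_mix = −R(n_A ln x_A + n_B ln x_B) = −8.314 × (1.72 ln 0.308 + 3.86 ln 0.692) = 28.7 J/K.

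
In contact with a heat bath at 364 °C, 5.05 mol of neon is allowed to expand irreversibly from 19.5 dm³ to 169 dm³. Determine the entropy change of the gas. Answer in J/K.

ΔS_gas = 90.7 J/K

Entropy is a state function, so ΔS_gas depends only on the end states.
For an isothermal ideal gas ΔS_gas = nR ln(V₂/V₁) = 5.05 × 8.314 × ln(169/19.5) = 90.7 J/K.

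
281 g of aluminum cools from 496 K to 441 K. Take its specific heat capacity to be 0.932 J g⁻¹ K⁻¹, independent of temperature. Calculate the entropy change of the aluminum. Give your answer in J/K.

ΔS = -30.8 J/K

ΔS = ∫dQ_rev/T = m c ln(T₂/T₁) = 281 × 0.932 × ln(441/496) = -30.8 J/K.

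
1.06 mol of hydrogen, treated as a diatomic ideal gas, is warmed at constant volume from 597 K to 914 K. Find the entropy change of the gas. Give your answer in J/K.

ΔS = 9.38 J/K

At constant volume, ΔS = nC_V ln(T₂/T₁) with C_V = 5R/2 = 20.79 J mol⁻¹ K⁻¹.
ΔS = 1.06 × 20.79 × ln(914/597) = 9.38 J/K.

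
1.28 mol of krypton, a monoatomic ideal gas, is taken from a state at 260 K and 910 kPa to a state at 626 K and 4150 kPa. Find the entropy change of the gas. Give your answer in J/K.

ΔS = nC_p ln(T₂/T₁) − nR ln(P₂/P₁), with C_p = 5R/2 = 20.79 J mol⁻¹ K⁻¹ for a monoatomic ideal gas.
ΔS = 1.28 × [20.79 × ln(626/260) − 8.314 × ln(4150/910)] = 7.23 J/K.

ΔS = 7.23 J/K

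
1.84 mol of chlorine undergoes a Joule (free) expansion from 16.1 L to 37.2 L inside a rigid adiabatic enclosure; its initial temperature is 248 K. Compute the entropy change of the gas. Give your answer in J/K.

ΔS_gas = 12.8 J/K

No heat is exchanged and no work is done, so the ideal-gas temperature stays constant.
Entropy is a state function; using a reversible isothermal path, ΔS_gas = nR ln(V₂/V₁) = 1.84 × 8.314 × ln(37.2/16.1) = 12.8 J/K.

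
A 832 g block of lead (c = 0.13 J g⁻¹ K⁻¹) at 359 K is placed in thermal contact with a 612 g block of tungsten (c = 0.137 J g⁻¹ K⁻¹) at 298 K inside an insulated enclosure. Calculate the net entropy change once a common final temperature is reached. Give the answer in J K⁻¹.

Energy balance: T_f = (m₁c₁T₁ + m₂c₂T₂)/(m₁c₁ + m₂c₂) = 332.36 K.
ΔS₁ = m₁c₁ ln(T_f/T₁) = 108.16 × ln(332.36/359) = -8.339 J/K.
ΔS₂ = m₂c₂ ln(T_f/T₂) = 83.844 × ln(332.36/298) = 9.15 J/K.
ΔS_total = -8.339 + 9.15 = 0.811 J/K.

ΔS_total = 0.811 J/K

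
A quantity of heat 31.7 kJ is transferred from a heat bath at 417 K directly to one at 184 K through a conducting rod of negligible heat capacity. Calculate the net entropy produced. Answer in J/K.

ΔS_total = 96.3 J/K

ΔS_hot = −Q/T_H = −31700/417 = -76.02 J/K and ΔS_cold = +Q/T_C = 31700/184 = 172.3 J/K.
ΔS_total = -76.02 + 172.3 = 96.3 J/K, positive as the second law requires.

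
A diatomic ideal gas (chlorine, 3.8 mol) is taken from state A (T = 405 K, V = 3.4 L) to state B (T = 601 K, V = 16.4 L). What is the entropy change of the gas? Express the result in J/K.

ΔS = 80.9 J/K

Entropy is a state function: ΔS = nC_V ln(T₂/T₁) + nR ln(V₂/V₁), with C_V = 5R/2 = 20.79 J mol⁻¹ K⁻¹ for a diatomic ideal gas.
ΔS = 3.8 × [20.79 × ln(601/405) + 8.314 × ln(16.4/3.4)] = 80.9 J/K.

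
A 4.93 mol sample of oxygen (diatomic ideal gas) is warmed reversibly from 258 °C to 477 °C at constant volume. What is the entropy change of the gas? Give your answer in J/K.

In kelvin: T₁ = 531.15 K, T₂ = 750.15 K. At constant volume, ΔS = nC_V ln(T₂/T₁) with C_V = 5R/2 = 20.79 J mol⁻¹ K⁻¹.
ΔS = 4.93 × 20.79 × ln(750.15/531.15) = 35.4 J/K.

ΔS = 35.4 J/K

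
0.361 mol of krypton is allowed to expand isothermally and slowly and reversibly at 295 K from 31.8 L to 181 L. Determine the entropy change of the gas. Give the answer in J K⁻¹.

ΔS_gas = 5.22 J/K

For an isothermal ideal gas ΔS_gas = nR ln(V₂/V₁) = 0.361 × 8.314 × ln(181/31.8) = 5.22 J/K.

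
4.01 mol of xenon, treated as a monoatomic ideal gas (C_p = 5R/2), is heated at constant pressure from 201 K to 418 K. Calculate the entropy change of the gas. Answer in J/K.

ΔS = 61 J/K

At constant pressure, ΔS = nC_p ln(T₂/T₁) with C_p = 5R/2 = 20.79 J mol⁻¹ K⁻¹.
ΔS = 4.01 × 20.79 × ln(418/201) = 61 J/K.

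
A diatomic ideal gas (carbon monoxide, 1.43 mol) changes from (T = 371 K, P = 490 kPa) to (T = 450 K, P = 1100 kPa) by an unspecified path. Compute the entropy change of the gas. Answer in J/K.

ΔS = -1.58 J/K

ΔS = nC_p ln(T₂/T₁) − nR ln(P₂/P₁), with C_p = 7R/2 = 29.1 J mol⁻¹ K⁻¹ for a diatomic ideal gas.
ΔS = 1.43 × [29.1 × ln(450/371) − 8.314 × ln(1100/490)] = -1.58 J/K.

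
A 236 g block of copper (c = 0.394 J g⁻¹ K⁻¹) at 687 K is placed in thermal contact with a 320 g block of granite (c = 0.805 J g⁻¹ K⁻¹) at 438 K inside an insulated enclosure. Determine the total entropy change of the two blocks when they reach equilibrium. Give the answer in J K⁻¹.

Energy balance: T_f = (m₁c₁T₁ + m₂c₂T₂)/(m₁c₁ + m₂c₂) = 504.04 K.
ΔS₁ = m₁c₁ ln(T_f/T₁) = 92.984 × ln(504.04/687) = -28.795 J/K.
ΔS₂ = m₂c₂ ln(T_f/T₂) = 257.6 × ln(504.04/438) = 36.177 J/K.
ΔS_total = -28.795 + 36.177 = 7.38 J/K.

ΔS_total = 7.38 J/K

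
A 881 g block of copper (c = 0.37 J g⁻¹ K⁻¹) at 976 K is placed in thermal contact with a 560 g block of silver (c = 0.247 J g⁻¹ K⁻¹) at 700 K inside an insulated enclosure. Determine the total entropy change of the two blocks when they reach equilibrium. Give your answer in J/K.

Energy balance: T_f = (m₁c₁T₁ + m₂c₂T₂)/(m₁c₁ + m₂c₂) = 893.77 K.
ΔS₁ = m₁c₁ ln(T_f/T₁) = 325.97 × ln(893.77/976) = -28.69 J/K.
ΔS₂ = m₂c₂ ln(T_f/T₂) = 138.32 × ln(893.77/700) = 33.8 J/K.
ΔS_total = -28.69 + 33.8 = 5.11 J/K.

ΔS_total = 5.11 J/K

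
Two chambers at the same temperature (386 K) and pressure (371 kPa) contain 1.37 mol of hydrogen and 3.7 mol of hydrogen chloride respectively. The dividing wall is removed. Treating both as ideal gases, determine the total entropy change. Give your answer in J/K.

Mole fractions: x_A = 1.37/5.07 = 0.27, x_B = 0.73.
ΔS_mix = −R(n_A ln x_A + n_B ln x_B) = −8.314 × (1.37 ln 0.27 + 3.7 ln 0.73) = 24.6 J/K.

ΔS_mix = 24.6 J/K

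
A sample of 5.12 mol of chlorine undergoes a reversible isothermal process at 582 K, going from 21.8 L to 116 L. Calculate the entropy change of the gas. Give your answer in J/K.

ΔS_gas = 71.2 J/K

For an isothermal ideal gas ΔS_gas = nR ln(V₂/V₁) = 5.12 × 8.314 × ln(116/21.8) = 71.2 J/K.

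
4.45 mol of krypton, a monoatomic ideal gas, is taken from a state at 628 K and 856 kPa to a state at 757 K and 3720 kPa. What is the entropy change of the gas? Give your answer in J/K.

ΔS = nC_p ln(T₂/T₁) − nR ln(P₂/P₁), with C_p = 5R/2 = 20.79 J mol⁻¹ K⁻¹ for a monoatomic ideal gas.
ΔS = 4.45 × [20.79 × ln(757/628) − 8.314 × ln(3720/856)] = -37.1 J/K.

ΔS = -37.1 J/K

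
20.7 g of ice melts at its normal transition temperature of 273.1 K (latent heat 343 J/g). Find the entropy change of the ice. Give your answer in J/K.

Heat absorbed by the substance: Q = mL = 20.7 × 343 = 7100.1 J.
At constant T, ΔS = Q_rev/T = 7100.1 / 273.1 = 26 J/K.

ΔS = 26 J/K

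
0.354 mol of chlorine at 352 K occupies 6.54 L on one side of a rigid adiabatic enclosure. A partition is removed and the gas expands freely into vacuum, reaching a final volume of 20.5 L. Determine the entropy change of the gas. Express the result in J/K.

ΔS_gas = 3.36 J/K

No heat is exchanged and no work is done, so the ideal-gas temperature stays constant.
Entropy is a state function; using a reversible isothermal path, ΔS_gas = nR ln(V₂/V₁) = 0.354 × 8.314 × ln(20.5/6.54) = 3.36 J/K.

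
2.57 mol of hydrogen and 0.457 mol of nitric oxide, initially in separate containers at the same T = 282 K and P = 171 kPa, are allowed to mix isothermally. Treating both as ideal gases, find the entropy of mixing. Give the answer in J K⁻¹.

ΔS_mix = 10.7 J/K

Mole fractions: x_A = 2.57/3.03 = 0.849, x_B = 0.151.
ΔS_mix = −R(n_A ln x_A + n_B ln x_B) = −8.314 × (2.57 ln 0.849 + 0.457 ln 0.151) = 10.7 J/K.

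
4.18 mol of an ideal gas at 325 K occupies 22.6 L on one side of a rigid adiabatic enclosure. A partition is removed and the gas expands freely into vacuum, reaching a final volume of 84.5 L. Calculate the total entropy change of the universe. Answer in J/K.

For an ideal gas in free expansion Q = 0 and W = 0, so T is unchanged.
Entropy is a state function; using a reversible isothermal path, ΔS_gas = nR ln(V₂/V₁) = 4.18 × 8.314 × ln(84.5/22.6) = 45.8 J/K.
The insulated surroundings exchange no heat, so ΔS_surr = 0 and ΔS_universe = ΔS_gas.

ΔS_universe = 45.8 J/K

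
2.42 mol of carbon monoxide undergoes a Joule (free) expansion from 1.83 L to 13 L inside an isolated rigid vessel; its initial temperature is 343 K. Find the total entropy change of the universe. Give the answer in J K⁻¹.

ΔS_universe = 39.4 J/K

For an ideal gas in free expansion Q = 0 and W = 0, so T is unchanged.
Entropy is a state function; using a reversible isothermal path, ΔS_gas = nR ln(V₂/V₁) = 2.42 × 8.314 × ln(13/1.83) = 39.4 J/K.
The insulated surroundings exchange no heat, so ΔS_surr = 0 and ΔS_universe = ΔS_gas.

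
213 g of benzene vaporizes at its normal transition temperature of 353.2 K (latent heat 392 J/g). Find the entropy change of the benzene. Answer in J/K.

ΔS = 236 J/K

Heat absorbed by the substance: Q = mL = 213 × 392 = 83496 J.
At constant T, ΔS = Q_rev/T = 83496 / 353.2 = 236 J/K.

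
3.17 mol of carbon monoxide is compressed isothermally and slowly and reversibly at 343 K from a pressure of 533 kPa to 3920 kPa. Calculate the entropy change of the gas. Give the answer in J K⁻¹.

For an isothermal ideal gas ΔS_gas = nR ln(P₁/P₂) = 3.17 × 8.314 × ln(533/3920) = -52.6 J/K.

ΔS_gas = -52.6 J/K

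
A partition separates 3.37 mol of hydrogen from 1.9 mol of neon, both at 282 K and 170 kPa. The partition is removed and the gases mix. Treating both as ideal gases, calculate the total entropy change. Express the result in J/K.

ΔS_mix = 28.6 J/K

Mole fractions: x_A = 3.37/5.27 = 0.639, x_B = 0.361.
ΔS_mix = −R(n_A ln x_A + n_B ln x_B) = −8.314 × (3.37 ln 0.639 + 1.9 ln 0.361) = 28.6 J/K.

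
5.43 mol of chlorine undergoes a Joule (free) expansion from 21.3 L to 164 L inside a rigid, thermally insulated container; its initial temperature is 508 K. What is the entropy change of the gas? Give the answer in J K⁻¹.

No heat is exchanged and no work is done, so the ideal-gas temperature stays constant.
Entropy is a state function; using a reversible isothermal path, ΔS_gas = nR ln(V₂/V₁) = 5.43 × 8.314 × ln(164/21.3) = 92.1 J/K.

ΔS_gas = 92.1 J/K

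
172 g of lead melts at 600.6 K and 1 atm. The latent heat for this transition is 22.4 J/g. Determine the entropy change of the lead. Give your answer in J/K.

ΔS = 6.41 J/K

Heat absorbed by the substance: Q = mL = 172 × 22.4 = 3852.8 J.
At constant T, ΔS = Q_rev/T = 3852.8 / 600.6 = 6.41 J/K.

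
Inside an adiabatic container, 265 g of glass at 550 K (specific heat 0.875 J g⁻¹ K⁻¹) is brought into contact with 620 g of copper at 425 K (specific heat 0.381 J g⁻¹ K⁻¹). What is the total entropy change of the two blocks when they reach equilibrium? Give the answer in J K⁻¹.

ΔS_total = 3.88 J/K

Energy balance: T_f = (m₁c₁T₁ + m₂c₂T₂)/(m₁c₁ + m₂c₂) = 486.92 K.
ΔS₁ = m₁c₁ ln(T_f/T₁) = 231.875 × ln(486.92/550) = -28.25 J/K.
ΔS₂ = m₂c₂ ln(T_f/T₂) = 236.22 × ln(486.92/425) = 32.13 J/K.
ΔS_total = -28.25 + 32.13 = 3.88 J/K.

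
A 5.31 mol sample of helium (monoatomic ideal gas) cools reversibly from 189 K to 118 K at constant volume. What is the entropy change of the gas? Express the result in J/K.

ΔS = -31.2 J/K

At constant volume, ΔS = nC_V ln(T₂/T₁) with C_V = 3R/2 = 12.47 J mol⁻¹ K⁻¹.
ΔS = 5.31 × 12.47 × ln(118/189) = -31.2 J/K.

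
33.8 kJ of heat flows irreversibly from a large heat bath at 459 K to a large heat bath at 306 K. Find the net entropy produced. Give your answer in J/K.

ΔS_total = 36.8 J/K

ΔS_hot = −Q/T_H = −33800/459 = -73.638 J/K and ΔS_cold = +Q/T_C = 33800/306 = 110.46 J/K.
ΔS_total = -73.638 + 110.46 = 36.8 J/K, positive as the second law requires.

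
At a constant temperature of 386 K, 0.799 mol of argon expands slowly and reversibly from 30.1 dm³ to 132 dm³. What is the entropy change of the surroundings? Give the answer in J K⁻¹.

ΔS_surr = -9.82 J/K

For an isothermal ideal gas ΔS_gas = nR ln(V₂/V₁) = 0.799 × 8.314 × ln(132/30.1) = 9.82 J/K.
The process is reversible, so ΔS_surr = −ΔS_gas = -9.82 J/K and ΔS_universe = 0.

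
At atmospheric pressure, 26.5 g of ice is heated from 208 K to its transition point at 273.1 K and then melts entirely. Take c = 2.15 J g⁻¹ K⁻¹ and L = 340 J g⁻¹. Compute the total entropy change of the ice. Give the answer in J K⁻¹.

ΔS = 48.5 J/K

Warming step: ΔS₁ = m c ln(T_tr/T_i) = 26.5 × 2.15 × ln(273.1/208) = 15.51 J/K.
Phase change: ΔS₂ = +mL/T_tr = 26.5 × 340 / 273.1 = 32.99 J/K.
ΔS_total = (15.51) + (32.99) = 48.5 J/K.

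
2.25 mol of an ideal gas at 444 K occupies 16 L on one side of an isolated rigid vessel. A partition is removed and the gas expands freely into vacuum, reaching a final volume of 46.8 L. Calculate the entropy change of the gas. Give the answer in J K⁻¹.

ΔS_gas = 20.1 J/K

No heat is exchanged and no work is done, so the ideal-gas temperature stays constant.
Entropy is a state function; using a reversible isothermal path, ΔS_gas = nR ln(V₂/V₁) = 2.25 × 8.314 × ln(46.8/16) = 20.1 J/K.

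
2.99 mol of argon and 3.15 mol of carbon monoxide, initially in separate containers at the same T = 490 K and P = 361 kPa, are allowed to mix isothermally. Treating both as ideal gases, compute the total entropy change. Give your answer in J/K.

Mole fractions: x_A = 2.99/6.14 = 0.487, x_B = 0.513.
ΔS_mix = −R(n_A ln x_A + n_B ln x_B) = −8.314 × (2.99 ln 0.487 + 3.15 ln 0.513) = 35.4 J/K.

ΔS_mix = 35.4 J/K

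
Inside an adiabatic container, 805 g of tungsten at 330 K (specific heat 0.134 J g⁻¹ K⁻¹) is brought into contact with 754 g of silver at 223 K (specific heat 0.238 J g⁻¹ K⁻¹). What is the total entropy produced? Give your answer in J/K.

ΔS_total = 5.31 J/K

Energy balance: T_f = (m₁c₁T₁ + m₂c₂T₂)/(m₁c₁ + m₂c₂) = 263.17 K.
ΔS₁ = m₁c₁ ln(T_f/T₁) = 107.87 × ln(263.17/330) = -24.41 J/K.
ΔS₂ = m₂c₂ ln(T_f/T₂) = 179.452 × ln(263.17/223) = 29.72 J/K.
ΔS_total = -24.41 + 29.72 = 5.31 J/K.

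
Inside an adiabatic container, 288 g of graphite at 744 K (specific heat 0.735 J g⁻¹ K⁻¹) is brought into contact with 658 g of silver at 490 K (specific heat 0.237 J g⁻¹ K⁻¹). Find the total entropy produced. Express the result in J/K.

ΔS_total = 7.62 J/K

Energy balance: T_f = (m₁c₁T₁ + m₂c₂T₂)/(m₁c₁ + m₂c₂) = 636.25 K.
ΔS₁ = m₁c₁ ln(T_f/T₁) = 211.68 × ln(636.25/744) = -33.116 J/K.
ΔS₂ = m₂c₂ ln(T_f/T₂) = 155.946 × ln(636.25/490) = 40.732 J/K.
ΔS_total = -33.116 + 40.732 = 7.62 J/K.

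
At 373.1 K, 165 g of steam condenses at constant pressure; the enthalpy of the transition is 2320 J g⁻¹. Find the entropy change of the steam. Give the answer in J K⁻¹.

ΔS = -1030 J/K

Heat released by the substance: Q = −mL = −165 × 2320 = −382800 J.
At constant T, ΔS = Q_rev/T = −382800 / 373.1 = -1030 J/K.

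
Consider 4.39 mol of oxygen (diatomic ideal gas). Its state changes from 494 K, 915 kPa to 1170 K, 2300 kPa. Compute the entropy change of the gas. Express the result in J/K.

ΔS = 76.5 J/K

ΔS = nC_p ln(T₂/T₁) − nR ln(P₂/P₁), with C_p = 7R/2 = 29.1 J mol⁻¹ K⁻¹ for a diatomic ideal gas.
ΔS = 4.39 × [29.1 × ln(1170/494) − 8.314 × ln(2300/915)] = 76.5 J/K.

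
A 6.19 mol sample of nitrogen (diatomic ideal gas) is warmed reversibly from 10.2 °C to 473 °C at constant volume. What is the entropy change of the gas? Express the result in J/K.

In kelvin: T₁ = 283.35 K, T₂ = 746.15 K. At constant volume, ΔS = nC_V ln(T₂/T₁) with C_V = 5R/2 = 20.79 J mol⁻¹ K⁻¹.
ΔS = 6.19 × 20.79 × ln(746.15/283.35) = 125 J/K.

ΔS = 125 J/K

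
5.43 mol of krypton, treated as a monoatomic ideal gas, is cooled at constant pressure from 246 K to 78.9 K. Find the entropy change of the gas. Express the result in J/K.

ΔS = -128 J/K

At constant pressure, ΔS = nC_p ln(T₂/T₁) with C_p = 5R/2 = 20.79 J mol⁻¹ K⁻¹.
ΔS = 5.43 × 20.79 × ln(78.9/246) = -128 J/K.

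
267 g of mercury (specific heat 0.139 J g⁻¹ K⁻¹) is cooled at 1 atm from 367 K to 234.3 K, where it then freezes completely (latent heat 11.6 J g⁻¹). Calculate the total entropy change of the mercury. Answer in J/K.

Cooling step: ΔS₁ = m c ln(T_tr/T_i) = 267 × 0.139 × ln(234.3/367) = -16.65 J/K.
Phase change: ΔS₂ = −mL/T_tr = −267 × 11.6 / 234.3 = -13.22 J/K.
ΔS_total = (-16.65) + (-13.22) = -29.9 J/K.

ΔS = -29.9 J/K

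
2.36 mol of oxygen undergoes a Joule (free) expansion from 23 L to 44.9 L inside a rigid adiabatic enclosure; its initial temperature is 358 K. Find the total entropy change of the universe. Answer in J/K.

ΔS_universe = 13.1 J/K

No heat is exchanged and no work is done, so the ideal-gas temperature stays constant.
Entropy is a state function; using a reversible isothermal path, ΔS_gas = nR ln(V₂/V₁) = 2.36 × 8.314 × ln(44.9/23) = 13.1 J/K.
The insulated surroundings exchange no heat, so ΔS_surr = 0 and ΔS_universe = ΔS_gas.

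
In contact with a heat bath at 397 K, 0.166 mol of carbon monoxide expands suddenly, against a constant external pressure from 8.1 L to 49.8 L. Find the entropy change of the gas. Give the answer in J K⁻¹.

ΔS_gas = 2.51 J/K

Entropy is a state function, so ΔS_gas depends only on the end states.
For an isothermal ideal gas ΔS_gas = nR ln(V₂/V₁) = 0.166 × 8.314 × ln(49.8/8.1) = 2.51 J/K.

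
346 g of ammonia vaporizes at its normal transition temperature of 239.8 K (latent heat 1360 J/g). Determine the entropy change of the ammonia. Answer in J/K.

ΔS = 1960 J/K

Heat absorbed by the substance: Q = mL = 346 × 1360 = 470560 J.
At constant T, ΔS = Q_rev/T = 470560 / 239.8 = 1960 J/K.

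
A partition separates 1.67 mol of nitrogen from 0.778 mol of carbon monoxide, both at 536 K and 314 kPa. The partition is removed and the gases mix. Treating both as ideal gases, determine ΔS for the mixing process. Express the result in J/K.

Mole fractions: x_A = 1.67/2.45 = 0.682, x_B = 0.318.
ΔS_mix = −R(n_A ln x_A + n_B ln x_B) = −8.314 × (1.67 ln 0.682 + 0.778 ln 0.318) = 12.7 J/K.

ΔS_mix = 12.7 J/K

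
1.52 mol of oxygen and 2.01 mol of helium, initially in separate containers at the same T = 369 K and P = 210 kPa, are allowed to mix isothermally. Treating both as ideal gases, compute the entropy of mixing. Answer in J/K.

Mole fractions: x_A = 1.52/3.53 = 0.431, x_B = 0.569.
ΔS_mix = −R(n_A ln x_A + n_B ln x_B) = −8.314 × (1.52 ln 0.431 + 2.01 ln 0.569) = 20.1 J/K.

ΔS_mix = 20.1 J/K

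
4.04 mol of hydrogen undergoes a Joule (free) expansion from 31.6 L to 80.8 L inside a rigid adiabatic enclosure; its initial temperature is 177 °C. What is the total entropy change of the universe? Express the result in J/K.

ΔS_universe = 31.5 J/K

For an ideal gas in free expansion Q = 0 and W = 0, so T is unchanged.
Entropy is a state function; using a reversible isothermal path, ΔS_gas = nR ln(V₂/V₁) = 4.04 × 8.314 × ln(80.8/31.6) = 31.5 J/K.
The insulated surroundings exchange no heat, so ΔS_surr = 0 and ΔS_universe = ΔS_gas.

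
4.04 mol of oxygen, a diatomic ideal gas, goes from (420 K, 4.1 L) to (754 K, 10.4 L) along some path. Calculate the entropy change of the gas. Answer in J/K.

Entropy is a state function: ΔS = nC_V ln(T₂/T₁) + nR ln(V₂/V₁), with C_V = 5R/2 = 20.79 J mol⁻¹ K⁻¹ for a diatomic ideal gas.
ΔS = 4.04 × [20.79 × ln(754/420) + 8.314 × ln(10.4/4.1)] = 80.4 J/K.

ΔS = 80.4 J/K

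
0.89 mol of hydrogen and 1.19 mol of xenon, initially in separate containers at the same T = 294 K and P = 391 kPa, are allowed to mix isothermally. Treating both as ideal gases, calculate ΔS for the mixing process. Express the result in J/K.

Mole fractions: x_A = 0.89/2.08 = 0.428, x_B = 0.572.
ΔS_mix = −R(n_A ln x_A + n_B ln x_B) = −8.314 × (0.89 ln 0.428 + 1.19 ln 0.572) = 11.8 J/K.

ΔS_mix = 11.8 J/K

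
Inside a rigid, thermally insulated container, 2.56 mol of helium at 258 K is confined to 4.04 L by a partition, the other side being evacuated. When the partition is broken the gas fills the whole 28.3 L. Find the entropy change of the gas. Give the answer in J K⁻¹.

ΔS_gas = 41.4 J/K

For an ideal gas in free expansion Q = 0 and W = 0, so T is unchanged.
Entropy is a state function; using a reversible isothermal path, ΔS_gas = nR ln(V₂/V₁) = 2.56 × 8.314 × ln(28.3/4.04) = 41.4 J/K.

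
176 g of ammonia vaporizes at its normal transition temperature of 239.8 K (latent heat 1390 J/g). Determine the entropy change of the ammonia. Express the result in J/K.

ΔS = 1020 J/K

Heat absorbed by the substance: Q = mL = 176 × 1390 = 244640 J.
At constant T, ΔS = Q_rev/T = 244640 / 239.8 = 1020 J/K.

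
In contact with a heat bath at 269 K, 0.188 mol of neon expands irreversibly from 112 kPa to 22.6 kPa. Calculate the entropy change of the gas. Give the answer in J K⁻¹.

Entropy is a state function, so ΔS_gas depends only on the end states.
For an isothermal ideal gas ΔS_gas = nR ln(P₁/P₂) = 0.188 × 8.314 × ln(112/22.6) = 2.5 J/K.

ΔS_gas = 2.5 J/K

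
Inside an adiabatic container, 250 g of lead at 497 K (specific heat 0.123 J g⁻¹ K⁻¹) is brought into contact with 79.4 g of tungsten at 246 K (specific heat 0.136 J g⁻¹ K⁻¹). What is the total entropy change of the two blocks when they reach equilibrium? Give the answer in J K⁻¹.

Energy balance: T_f = (m₁c₁T₁ + m₂c₂T₂)/(m₁c₁ + m₂c₂) = 431.77 K.
ΔS₁ = m₁c₁ ln(T_f/T₁) = 30.75 × ln(431.77/497) = -4.327 J/K.
ΔS₂ = m₂c₂ ln(T_f/T₂) = 10.7984 × ln(431.77/246) = 6.075 J/K.
ΔS_total = -4.327 + 6.075 = 1.75 J/K.

ΔS_total = 1.75 J/K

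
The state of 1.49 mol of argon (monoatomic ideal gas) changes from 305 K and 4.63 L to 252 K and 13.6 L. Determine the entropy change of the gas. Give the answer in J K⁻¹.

Entropy is a state function: ΔS = nC_V ln(T₂/T₁) + nR ln(V₂/V₁), with C_V = 3R/2 = 12.47 J mol⁻¹ K⁻¹ for a monoatomic ideal gas.
ΔS = 1.49 × [12.47 × ln(252/305) + 8.314 × ln(13.6/4.63)] = 9.8 J/K.

ΔS = 9.8 J/K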